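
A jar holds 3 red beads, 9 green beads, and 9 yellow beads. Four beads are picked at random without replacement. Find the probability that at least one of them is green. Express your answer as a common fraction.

122/133

P(no green) = 12/21 × 11/20 × 10/19 × 9/18 = 11880/143640 = 11/133.
P(at least one) = 1 − 11/133 = 122/133.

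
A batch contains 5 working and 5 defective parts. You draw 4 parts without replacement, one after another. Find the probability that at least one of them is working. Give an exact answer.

41/42

P(no working) = 5/10 × 4/9 × 3/8 × 2/7 = 120/5040 = 1/42.
P(at least one) = 1 − 1/42 = 41/42.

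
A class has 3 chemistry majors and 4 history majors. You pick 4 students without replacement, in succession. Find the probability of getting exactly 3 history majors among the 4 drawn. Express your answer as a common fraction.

12/35

One ordering (history majors drawn first) has probability 4/7 × 3/6 × 2/5 × 3/4 = 72/840 = 3/35.
There are C(4,3) = 4 such orderings, each equally likely, so P = 4 × 3/35 = 12/35.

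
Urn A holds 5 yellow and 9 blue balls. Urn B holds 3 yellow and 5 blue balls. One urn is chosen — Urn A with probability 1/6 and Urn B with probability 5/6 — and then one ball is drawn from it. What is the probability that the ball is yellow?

125/336

From Urn A: P(yellow) = 5/14.
From Urn B: P(yellow) = 3/8.
Total probability = (1/6)(5/14) + (5/6)(3/8) = 125/336.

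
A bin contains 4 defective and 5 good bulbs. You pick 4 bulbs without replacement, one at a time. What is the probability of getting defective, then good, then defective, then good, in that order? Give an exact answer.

Multiply the probability of each draw given the previous ones:
P = 4/9 × 5/8 × 3/7 × 4/6 = 240/3024 = 5/63.

5/63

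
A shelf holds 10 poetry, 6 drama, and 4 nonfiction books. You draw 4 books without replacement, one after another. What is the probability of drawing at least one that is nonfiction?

P(no nonfiction) = 16/20 × 15/19 × 14/18 × 13/17 = 43680/116280 = 364/969.
P(at least one) = 1 − 364/969 = 605/969.

605/969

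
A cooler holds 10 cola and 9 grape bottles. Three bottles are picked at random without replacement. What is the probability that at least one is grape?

283/323

P(no grape) = 10/19 × 9/18 × 8/17 = 720/5814 = 40/323.
P(at least one) = 1 − 40/323 = 283/323.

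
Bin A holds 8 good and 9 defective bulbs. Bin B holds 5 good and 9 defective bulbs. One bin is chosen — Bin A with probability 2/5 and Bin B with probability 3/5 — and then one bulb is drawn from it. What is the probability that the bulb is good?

From Bin A: P(good) = 8/17.
From Bin B: P(good) = 5/14.
Total probability = (2/5)(8/17) + (3/5)(5/14) = 479/1190.

479/1190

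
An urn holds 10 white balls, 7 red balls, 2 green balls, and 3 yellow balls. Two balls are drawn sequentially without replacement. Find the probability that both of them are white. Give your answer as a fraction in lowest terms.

15/77

P(all white) = 10/22 × 9/21 = 90/462 = 15/77.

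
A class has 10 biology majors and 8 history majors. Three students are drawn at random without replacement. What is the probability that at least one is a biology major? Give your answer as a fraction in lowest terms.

95/102

P(no biology majors) = 8/18 × 7/17 × 6/16 = 336/4896 = 7/102.
P(at least one) = 1 − 7/102 = 95/102.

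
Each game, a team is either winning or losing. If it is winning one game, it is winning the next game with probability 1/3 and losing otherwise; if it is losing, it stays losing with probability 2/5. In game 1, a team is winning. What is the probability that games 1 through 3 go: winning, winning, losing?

2/9

Game 1 is given. For each transition, use the conditional probability from the current state:
P(winning | winning) = 1/3; P(losing | winning) = 2/3.
P = 1/3 × 2/3 = 2/9.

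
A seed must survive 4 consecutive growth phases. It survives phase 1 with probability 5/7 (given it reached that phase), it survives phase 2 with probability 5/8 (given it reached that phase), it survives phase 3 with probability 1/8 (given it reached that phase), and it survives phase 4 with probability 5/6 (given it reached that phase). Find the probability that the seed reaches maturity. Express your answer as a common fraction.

125/2688

Multiplying along the chain,
P = 5/7 × 5/8 × 1/8 × 5/6 = 125/2688.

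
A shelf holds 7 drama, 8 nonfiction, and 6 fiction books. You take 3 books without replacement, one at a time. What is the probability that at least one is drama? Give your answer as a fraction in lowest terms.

P(no drama) = 14/21 × 13/20 × 12/19 = 2184/7980 = 26/95.
P(at least one) = 1 − 26/95 = 69/95.

69/95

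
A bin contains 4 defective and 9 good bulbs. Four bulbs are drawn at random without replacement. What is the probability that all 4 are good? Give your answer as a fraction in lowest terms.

P(every draw is good) = 9/13 × 8/12 × 7/11 × 6/10 = 3024/17160 = 126/715.

126/715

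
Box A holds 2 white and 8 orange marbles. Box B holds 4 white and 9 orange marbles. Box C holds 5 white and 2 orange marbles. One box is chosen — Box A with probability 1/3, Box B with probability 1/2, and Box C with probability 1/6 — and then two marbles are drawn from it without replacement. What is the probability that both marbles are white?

From Box A: P(both white) = (2/10)(1/9) = 1/45.
From Box B: P(both white) = (4/13)(3/12) = 1/13.
From Box C: P(both white) = (5/7)(4/6) = 10/21.
Total probability = (1/3)(1/45) + (1/2)(1/13) + (1/6)(10/21) = 3077/24570.

3077/24570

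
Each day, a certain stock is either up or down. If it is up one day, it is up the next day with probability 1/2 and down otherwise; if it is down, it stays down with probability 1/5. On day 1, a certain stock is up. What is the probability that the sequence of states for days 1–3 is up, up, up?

1/4

Day 1 is given. For each transition, use the conditional probability from the current state:
P(up | up) = 1/2; P(up | up) = 1/2.
P = 1/2 × 1/2 = 1/4.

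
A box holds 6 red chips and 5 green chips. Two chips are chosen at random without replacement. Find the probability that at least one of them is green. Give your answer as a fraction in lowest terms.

P(no green) = 6/11 × 5/10 = 30/110 = 3/11.
P(at least one) = 1 − 3/11 = 8/11.

8/11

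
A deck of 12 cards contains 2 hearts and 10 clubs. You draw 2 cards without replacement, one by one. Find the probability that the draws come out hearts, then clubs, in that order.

5/33

Each draw changes the counts, so multiply the conditional probabilities along the sequence:
P = 2/12 × 10/11 = 20/132 = 5/33.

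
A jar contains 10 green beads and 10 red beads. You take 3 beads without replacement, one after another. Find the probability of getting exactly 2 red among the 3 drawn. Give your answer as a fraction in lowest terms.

15/38

One ordering (red drawn first) has probability 10/20 × 9/19 × 10/18 = 900/6840 = 5/38.
There are C(3,2) = 3 such orderings, each equally likely, so P = 3 × 5/38 = 15/38.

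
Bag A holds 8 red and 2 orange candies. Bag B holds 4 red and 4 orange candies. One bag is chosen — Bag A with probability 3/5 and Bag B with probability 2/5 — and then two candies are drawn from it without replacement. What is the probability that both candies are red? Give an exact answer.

From Bag A: P(both red) = (8/10)(7/9) = 28/45.
From Bag B: P(both red) = (4/8)(3/7) = 3/14.
Total probability = (3/5)(28/45) + (2/5)(3/14) = 241/525.

241/525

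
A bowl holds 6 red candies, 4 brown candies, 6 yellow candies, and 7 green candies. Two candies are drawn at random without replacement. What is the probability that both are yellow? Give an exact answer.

15/253

P = 6/23 × 5/22 = 30/506 = 15/253.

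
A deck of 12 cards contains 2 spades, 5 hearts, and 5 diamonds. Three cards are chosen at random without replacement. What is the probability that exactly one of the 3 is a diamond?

21/44

One ordering (a diamond drawn first) has probability 5/12 × 7/11 × 6/10 = 210/1320 = 7/44.
There are C(3,1) = 3 such orderings, each equally likely, so P = 3 × 7/44 = 21/44.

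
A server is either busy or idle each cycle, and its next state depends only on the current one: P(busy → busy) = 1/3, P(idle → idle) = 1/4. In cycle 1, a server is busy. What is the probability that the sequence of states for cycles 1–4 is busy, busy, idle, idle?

1/18

Cycle 1 is given. For each transition, use the conditional probability from the current state:
P(busy | busy) = 1/3; P(idle | busy) = 2/3; P(idle | idle) = 1/4.
P = 1/3 × 2/3 × 1/4 = 2/36 = 1/18.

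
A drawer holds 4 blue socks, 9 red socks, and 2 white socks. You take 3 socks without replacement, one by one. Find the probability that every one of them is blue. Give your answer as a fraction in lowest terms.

4/455

P(all blue) = 4/15 × 3/14 × 2/13 = 24/2730 = 4/455.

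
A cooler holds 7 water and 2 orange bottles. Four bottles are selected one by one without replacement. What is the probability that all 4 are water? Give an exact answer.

P = 7/9 × 6/8 × 5/7 × 4/6 = 840/3024 = 5/18.

5/18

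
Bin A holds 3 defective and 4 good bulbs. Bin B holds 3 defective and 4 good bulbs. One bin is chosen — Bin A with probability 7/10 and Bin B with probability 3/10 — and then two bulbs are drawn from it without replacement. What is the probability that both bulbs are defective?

From Bin A: P(both defective) = (3/7)(2/6) = 1/7.
From Bin B: P(both defective) = (3/7)(2/6) = 1/7.
Total probability = (7/10)(1/7) + (3/10)(1/7) = 1/7.

1/7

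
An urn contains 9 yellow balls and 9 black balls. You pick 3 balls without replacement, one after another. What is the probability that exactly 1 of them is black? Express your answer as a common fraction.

27/68

One ordering (black drawn first) has probability 9/18 × 9/17 × 8/16 = 648/4896 = 9/68.
There are C(3,1) = 3 such orderings, each equally likely, so P = 3 × 9/68 = 27/68.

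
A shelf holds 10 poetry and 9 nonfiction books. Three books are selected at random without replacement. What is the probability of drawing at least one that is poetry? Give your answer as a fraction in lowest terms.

295/323

P(no poetry) = 9/19 × 8/18 × 7/17 = 504/5814 = 28/323.
P(at least one) = 1 − 28/323 = 295/323.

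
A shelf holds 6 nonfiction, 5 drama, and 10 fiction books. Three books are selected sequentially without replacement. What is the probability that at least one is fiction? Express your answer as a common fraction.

P(no fiction) = 11/21 × 10/20 × 9/19 = 990/7980 = 33/266.
P(at least one) = 1 − 33/266 = 233/266.

233/266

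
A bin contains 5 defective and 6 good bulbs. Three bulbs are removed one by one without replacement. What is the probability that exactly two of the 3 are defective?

One ordering (defective drawn first) has probability 5/11 × 4/10 × 6/9 = 120/990 = 4/33.
There are C(3,2) = 3 such orderings, each equally likely, so P = 3 × 4/33 = 4/11.

4/11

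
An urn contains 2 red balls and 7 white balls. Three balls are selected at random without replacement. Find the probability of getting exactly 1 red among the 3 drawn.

1/2

One ordering (red drawn first) has probability 2/9 × 7/8 × 6/7 = 84/504 = 1/6.
There are C(3,1) = 3 such orderings, each equally likely, so P = 3 × 1/6 = 1/2.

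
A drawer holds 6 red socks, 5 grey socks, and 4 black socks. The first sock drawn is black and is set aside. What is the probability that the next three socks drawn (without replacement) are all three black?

1/364

After the first draw, 3 of the remaining 14 socks are black.
P = 3/14 × 2/13 × 1/12 = 6/2184 = 1/364.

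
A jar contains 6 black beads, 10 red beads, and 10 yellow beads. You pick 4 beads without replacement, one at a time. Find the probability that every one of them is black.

3/2990

P(all black) = 6/26 × 5/25 × 4/24 × 3/23 = 360/358800 = 3/2990.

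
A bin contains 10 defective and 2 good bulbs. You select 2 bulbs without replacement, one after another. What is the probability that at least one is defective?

P(no defective) = 2/12 × 1/11 = 2/132 = 1/66.
P(at least one) = 1 − 1/66 = 65/66.

65/66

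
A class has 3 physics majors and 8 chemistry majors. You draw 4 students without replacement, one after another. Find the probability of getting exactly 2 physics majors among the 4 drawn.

14/55

One ordering (physics majors drawn first) has probability 3/11 × 2/10 × 8/9 × 7/8 = 336/7920 = 7/165.
There are C(4,2) = 6 such orderings, each equally likely, so P = 6 × 7/165 = 14/55.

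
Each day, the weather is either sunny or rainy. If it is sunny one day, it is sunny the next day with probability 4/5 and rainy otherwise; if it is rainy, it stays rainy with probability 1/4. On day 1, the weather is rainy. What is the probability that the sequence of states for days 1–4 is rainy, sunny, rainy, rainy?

3/80

Day 1 is given. For each transition, use the conditional probability from the current state:
P(sunny | rainy) = 3/4; P(rainy | sunny) = 1/5; P(rainy | rainy) = 1/4.
P = 3/4 × 1/5 × 1/4 = 3/80.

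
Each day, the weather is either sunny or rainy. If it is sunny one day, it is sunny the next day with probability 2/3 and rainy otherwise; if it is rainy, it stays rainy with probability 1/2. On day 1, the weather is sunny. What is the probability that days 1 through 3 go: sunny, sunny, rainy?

Day 1 is given. For each transition, use the conditional probability from the current state:
P(sunny | sunny) = 2/3; P(rainy | sunny) = 1/3.
P = 2/3 × 1/3 = 2/9.

2/9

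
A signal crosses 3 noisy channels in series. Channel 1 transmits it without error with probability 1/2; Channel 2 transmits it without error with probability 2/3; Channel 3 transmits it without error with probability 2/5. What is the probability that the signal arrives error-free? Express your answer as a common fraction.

The events are sequential, so multiply the conditional probabilities:
P = 1/2 × 2/3 × 2/5 = 4/30 = 2/15.

2/15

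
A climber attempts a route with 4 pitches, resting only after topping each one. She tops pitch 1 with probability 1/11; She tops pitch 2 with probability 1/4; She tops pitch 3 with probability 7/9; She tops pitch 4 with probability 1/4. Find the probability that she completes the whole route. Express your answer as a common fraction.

Multiplying along the chain,
P = 1/11 × 1/4 × 7/9 × 1/4 = 7/1584.

7/1584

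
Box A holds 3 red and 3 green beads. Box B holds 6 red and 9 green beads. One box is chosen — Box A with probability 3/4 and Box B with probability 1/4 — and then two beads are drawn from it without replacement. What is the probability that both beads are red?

13/70

From Box A: P(both red) = (3/6)(2/5) = 1/5.
From Box B: P(both red) = (6/15)(5/14) = 1/7.
Total probability = (3/4)(1/5) + (1/4)(1/7) = 13/70.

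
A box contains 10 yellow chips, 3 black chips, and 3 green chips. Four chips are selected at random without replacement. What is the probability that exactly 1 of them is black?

33/70

One ordering (black drawn first) has probability 3/16 × 13/15 × 12/14 × 11/13 = 5148/43680 = 33/280.
There are C(4,1) = 4 such orderings, each equally likely, so P = 4 × 33/280 = 33/70.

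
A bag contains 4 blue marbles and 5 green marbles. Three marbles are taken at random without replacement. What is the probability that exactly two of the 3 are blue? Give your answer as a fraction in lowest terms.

One ordering (blue drawn first) has probability 4/9 × 3/8 × 5/7 = 60/504 = 5/42.
There are C(3,2) = 3 such orderings, each equally likely, so P = 3 × 5/42 = 5/14.

5/14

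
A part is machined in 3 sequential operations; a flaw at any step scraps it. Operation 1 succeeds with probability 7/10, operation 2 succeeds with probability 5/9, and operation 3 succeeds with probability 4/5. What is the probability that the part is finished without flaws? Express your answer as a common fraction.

14/45

Each stage is reached only if all earlier stages succeed, so
P = 7/10 × 5/9 × 4/5 = 140/450 = 14/45.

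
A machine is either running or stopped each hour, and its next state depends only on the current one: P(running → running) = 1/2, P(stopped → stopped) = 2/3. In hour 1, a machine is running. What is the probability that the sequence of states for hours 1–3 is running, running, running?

Hour 1 is given. For each transition, use the conditional probability from the current state:
P(running | running) = 1/2; P(running | running) = 1/2.
P = 1/2 × 1/2 = 1/4.

1/4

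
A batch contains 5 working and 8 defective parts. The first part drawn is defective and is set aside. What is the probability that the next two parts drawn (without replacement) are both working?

5/33

With the first part removed, 5 working remain out of 12.
P = 5/12 × 4/11 = 20/132 = 5/33.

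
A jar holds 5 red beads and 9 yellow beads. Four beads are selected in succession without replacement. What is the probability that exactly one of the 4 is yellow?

90/1001

One ordering (yellow drawn first) has probability 9/14 × 5/13 × 4/12 × 3/11 = 540/24024 = 45/2002.
There are C(4,1) = 4 such orderings, each equally likely, so P = 4 × 45/2002 = 90/1001.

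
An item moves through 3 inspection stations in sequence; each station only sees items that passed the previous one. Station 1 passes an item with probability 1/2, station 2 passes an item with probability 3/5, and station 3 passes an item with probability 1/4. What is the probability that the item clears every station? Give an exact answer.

3/40

The events are sequential, so multiply the conditional probabilities:
P = 1/2 × 3/5 × 1/4 = 3/40.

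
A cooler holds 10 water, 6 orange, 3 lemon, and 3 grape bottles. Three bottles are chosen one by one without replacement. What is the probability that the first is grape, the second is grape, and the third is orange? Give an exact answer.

3/770

Each draw changes the counts, so multiply the conditional probabilities along the sequence:
P = 3/22 × 2/21 × 6/20 = 36/9240 = 3/770.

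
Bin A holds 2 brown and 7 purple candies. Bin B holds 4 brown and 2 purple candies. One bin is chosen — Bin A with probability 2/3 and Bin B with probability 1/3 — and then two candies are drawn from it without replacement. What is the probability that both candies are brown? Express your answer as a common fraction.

From Bin A: P(both brown) = (2/9)(1/8) = 1/36.
From Bin B: P(both brown) = (4/6)(3/5) = 2/5.
Total probability = (2/3)(1/36) + (1/3)(2/5) = 41/270.

41/270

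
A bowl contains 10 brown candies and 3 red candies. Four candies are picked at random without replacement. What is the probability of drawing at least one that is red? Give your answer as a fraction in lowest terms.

101/143

P(no red) = 10/13 × 9/12 × 8/11 × 7/10 = 5040/17160 = 42/143.
P(at least one) = 1 − 42/143 = 101/143.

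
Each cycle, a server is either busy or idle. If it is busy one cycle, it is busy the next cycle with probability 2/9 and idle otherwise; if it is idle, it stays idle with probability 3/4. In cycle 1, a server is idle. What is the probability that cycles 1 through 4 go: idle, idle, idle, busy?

9/64

Cycle 1 is given. For each transition, use the conditional probability from the current state:
P(idle | idle) = 3/4; P(idle | idle) = 3/4; P(busy | idle) = 1/4.
P = 3/4 × 3/4 × 1/4 = 9/64.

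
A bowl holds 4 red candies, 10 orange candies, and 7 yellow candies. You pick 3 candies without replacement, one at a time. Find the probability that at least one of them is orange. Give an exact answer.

P(no orange) = 11/21 × 10/20 × 9/19 = 990/7980 = 33/266.
P(at least one) = 1 − 33/266 = 233/266.

233/266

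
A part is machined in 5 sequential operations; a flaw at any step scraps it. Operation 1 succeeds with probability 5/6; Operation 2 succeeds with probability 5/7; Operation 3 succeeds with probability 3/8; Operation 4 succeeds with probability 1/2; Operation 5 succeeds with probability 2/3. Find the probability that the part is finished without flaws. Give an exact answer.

25/336

The events are sequential, so multiply the conditional probabilities:
P = 5/6 × 5/7 × 3/8 × 1/2 × 2/3 = 150/2016 = 25/336.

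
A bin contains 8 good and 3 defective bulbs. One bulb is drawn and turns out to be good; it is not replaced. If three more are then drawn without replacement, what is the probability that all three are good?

After the first draw, 7 of the remaining 10 bulbs are good.
P = 7/10 × 6/9 × 5/8 = 210/720 = 7/24.

7/24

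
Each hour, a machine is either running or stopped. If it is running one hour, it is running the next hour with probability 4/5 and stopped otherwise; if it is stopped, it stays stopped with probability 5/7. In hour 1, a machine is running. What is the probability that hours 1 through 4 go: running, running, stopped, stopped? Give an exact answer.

4/35

Hour 1 is given. For each transition, use the conditional probability from the current state:
P(running | running) = 4/5; P(stopped | running) = 1/5; P(stopped | stopped) = 5/7.
P = 4/5 × 1/5 × 5/7 = 20/175 = 4/35.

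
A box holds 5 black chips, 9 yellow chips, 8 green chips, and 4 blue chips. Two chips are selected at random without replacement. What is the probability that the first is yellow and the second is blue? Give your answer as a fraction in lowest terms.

18/325

Each draw changes the counts, so multiply the conditional probabilities along the sequence:
P = 9/26 × 4/25 = 36/650 = 18/325.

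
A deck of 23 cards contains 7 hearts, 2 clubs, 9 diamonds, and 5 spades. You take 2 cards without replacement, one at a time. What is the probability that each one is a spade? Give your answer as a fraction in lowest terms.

P(every draw is a spade) = 5/23 × 4/22 = 20/506 = 10/253.

10/253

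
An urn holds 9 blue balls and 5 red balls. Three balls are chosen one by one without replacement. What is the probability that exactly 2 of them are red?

45/182

One ordering (red drawn first) has probability 5/14 × 4/13 × 9/12 = 180/2184 = 15/182.
There are C(3,2) = 3 such orderings, each equally likely, so P = 3 × 15/182 = 45/182.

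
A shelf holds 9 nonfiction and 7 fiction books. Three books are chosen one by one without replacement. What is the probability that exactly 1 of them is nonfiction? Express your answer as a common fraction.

One ordering (nonfiction drawn first) has probability 9/16 × 7/15 × 6/14 = 378/3360 = 9/80.
There are C(3,1) = 3 such orderings, each equally likely, so P = 3 × 9/80 = 27/80.

27/80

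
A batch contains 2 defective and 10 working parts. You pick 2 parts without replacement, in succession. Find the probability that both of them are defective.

1/66

P(all defective) = 2/12 × 1/11 = 2/132 = 1/66.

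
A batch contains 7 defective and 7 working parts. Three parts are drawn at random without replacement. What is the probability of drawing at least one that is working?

47/52

P(no working) = 7/14 × 6/13 × 5/12 = 210/2184 = 5/52.
P(at least one) = 1 − 5/52 = 47/52.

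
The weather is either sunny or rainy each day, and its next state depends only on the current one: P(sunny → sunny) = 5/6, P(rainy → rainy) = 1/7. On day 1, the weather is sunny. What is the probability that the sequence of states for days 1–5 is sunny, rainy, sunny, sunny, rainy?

5/252

Day 1 is given. For each transition, use the conditional probability from the current state:
P(rainy | sunny) = 1/6; P(sunny | rainy) = 6/7; P(sunny | sunny) = 5/6; P(rainy | sunny) = 1/6.
P = 1/6 × 6/7 × 5/6 × 1/6 = 30/1512 = 5/252.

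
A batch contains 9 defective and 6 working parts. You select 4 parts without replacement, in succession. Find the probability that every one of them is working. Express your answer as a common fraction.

1/91

P(all working) = 6/15 × 5/14 × 4/13 × 3/12 = 360/32760 = 1/91.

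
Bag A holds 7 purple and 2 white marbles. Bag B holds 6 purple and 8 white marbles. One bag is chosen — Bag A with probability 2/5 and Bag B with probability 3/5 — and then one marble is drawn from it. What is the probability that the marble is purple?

179/315

From Bag A: P(purple) = 7/9.
From Bag B: P(purple) = 6/14.
Total probability = (2/5)(7/9) + (3/5)(6/14) = 179/315.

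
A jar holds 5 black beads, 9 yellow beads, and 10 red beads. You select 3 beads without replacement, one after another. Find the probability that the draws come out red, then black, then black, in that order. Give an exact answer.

25/1518

Chain rule:
P = 10/24 × 5/23 × 4/22 = 200/12144 = 25/1518.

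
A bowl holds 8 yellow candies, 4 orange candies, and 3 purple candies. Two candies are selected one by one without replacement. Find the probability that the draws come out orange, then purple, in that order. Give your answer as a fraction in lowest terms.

2/35

Each draw changes the counts, so multiply the conditional probabilities along the sequence:
P = 4/15 × 3/14 = 12/210 = 2/35.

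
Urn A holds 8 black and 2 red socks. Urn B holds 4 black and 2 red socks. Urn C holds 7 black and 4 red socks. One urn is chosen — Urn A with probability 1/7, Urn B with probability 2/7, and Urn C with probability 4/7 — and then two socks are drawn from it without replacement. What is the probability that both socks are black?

292/693

From Urn A: P(both black) = (8/10)(7/9) = 28/45.
From Urn B: P(both black) = (4/6)(3/5) = 2/5.
From Urn C: P(both black) = (7/11)(6/10) = 21/55.
Total probability = (1/7)(28/45) + (2/7)(2/5) + (4/7)(21/55) = 292/693.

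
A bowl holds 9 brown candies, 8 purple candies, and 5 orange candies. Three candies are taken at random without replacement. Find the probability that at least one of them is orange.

43/77

P(no orange) = 17/22 × 16/21 × 15/20 = 4080/9240 = 34/77.
P(at least one) = 1 − 34/77 = 43/77.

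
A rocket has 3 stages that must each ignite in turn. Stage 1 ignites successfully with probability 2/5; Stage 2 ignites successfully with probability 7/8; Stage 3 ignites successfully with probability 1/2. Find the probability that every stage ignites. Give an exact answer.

The events are sequential, so multiply the conditional probabilities:
P = 2/5 × 7/8 × 1/2 = 14/80 = 7/40.

7/40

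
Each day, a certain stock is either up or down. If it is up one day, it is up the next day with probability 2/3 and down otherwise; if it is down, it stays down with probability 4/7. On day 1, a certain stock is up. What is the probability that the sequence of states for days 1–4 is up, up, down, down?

8/63

Day 1 is given. For each transition, use the conditional probability from the current state:
P(up | up) = 2/3; P(down | up) = 1/3; P(down | down) = 4/7.
P = 2/3 × 1/3 × 4/7 = 8/63.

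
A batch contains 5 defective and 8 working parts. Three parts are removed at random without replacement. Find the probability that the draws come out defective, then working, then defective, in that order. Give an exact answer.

40/429

Chain rule:
P = 5/13 × 8/12 × 4/11 = 160/1716 = 40/429.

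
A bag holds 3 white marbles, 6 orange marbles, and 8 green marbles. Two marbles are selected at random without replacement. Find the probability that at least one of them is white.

45/136

P(no white) = 14/17 × 13/16 = 182/272 = 91/136.
P(at least one) = 1 − 91/136 = 45/136.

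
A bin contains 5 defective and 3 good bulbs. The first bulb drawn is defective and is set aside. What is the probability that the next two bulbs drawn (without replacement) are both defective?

With the first bulb removed, 4 defective remain out of 7.
P = 4/7 × 3/6 = 12/42 = 2/7.

2/7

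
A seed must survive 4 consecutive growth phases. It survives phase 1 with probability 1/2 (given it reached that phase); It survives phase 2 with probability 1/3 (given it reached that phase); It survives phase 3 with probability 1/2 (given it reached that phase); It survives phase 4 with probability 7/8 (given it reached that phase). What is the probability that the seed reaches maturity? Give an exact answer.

7/96

Each stage is reached only if all earlier stages succeed, so
P = 1/2 × 1/3 × 1/2 × 7/8 = 7/96.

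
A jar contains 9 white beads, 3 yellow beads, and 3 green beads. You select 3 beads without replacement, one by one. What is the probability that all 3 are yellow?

1/455

P(every draw is yellow) = 3/15 × 2/14 × 1/13 = 6/2730 = 1/455.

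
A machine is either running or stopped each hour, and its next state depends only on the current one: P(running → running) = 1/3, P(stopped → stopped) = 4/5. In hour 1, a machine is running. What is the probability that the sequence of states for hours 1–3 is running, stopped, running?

2/15

Hour 1 is given. For each transition, use the conditional probability from the current state:
P(stopped | running) = 2/3; P(running | stopped) = 1/5.
P = 2/3 × 1/5 = 2/15.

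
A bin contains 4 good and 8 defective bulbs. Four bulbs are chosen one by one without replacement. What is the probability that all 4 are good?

P(every draw is good) = 4/12 × 3/11 × 2/10 × 1/9 = 24/11880 = 1/495.

1/495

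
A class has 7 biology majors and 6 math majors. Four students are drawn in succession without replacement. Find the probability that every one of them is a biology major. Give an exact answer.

P(all biology majors) = 7/13 × 6/12 × 5/11 × 4/10 = 840/17160 = 7/143.

7/143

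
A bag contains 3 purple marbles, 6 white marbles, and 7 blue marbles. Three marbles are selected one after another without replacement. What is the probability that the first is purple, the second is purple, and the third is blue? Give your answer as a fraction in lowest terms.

1/80

Each draw changes the counts, so multiply the conditional probabilities along the sequence:
P = 3/16 × 2/15 × 7/14 = 42/3360 = 1/80.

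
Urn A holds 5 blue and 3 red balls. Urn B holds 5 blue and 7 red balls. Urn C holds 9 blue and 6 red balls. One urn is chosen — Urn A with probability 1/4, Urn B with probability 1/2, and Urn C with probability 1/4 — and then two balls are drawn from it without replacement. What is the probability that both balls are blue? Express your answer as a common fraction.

331/1320

From Urn A: P(both blue) = (5/8)(4/7) = 5/14.
From Urn B: P(both blue) = (5/12)(4/11) = 5/33.
From Urn C: P(both blue) = (9/15)(8/14) = 12/35.
Total probability = (1/4)(5/14) + (1/2)(5/33) + (1/4)(12/35) = 331/1320.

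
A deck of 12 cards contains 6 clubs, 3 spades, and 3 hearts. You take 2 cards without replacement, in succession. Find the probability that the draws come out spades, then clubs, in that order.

Multiply the probability of each draw given the previous ones:
P = 3/12 × 6/11 = 18/132 = 3/22.

3/22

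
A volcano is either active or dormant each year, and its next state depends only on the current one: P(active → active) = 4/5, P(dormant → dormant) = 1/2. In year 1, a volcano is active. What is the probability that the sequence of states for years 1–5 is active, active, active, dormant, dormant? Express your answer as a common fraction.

8/125

Year 1 is given. For each transition, use the conditional probability from the current state:
P(active | active) = 4/5; P(active | active) = 4/5; P(dormant | active) = 1/5; P(dormant | dormant) = 1/2.
P = 4/5 × 4/5 × 1/5 × 1/2 = 16/250 = 8/125.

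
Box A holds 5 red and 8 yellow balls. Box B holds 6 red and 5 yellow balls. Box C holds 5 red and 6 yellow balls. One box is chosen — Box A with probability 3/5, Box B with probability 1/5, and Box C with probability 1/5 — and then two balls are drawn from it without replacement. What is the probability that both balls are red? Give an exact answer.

From Box A: P(both red) = (5/13)(4/12) = 5/39.
From Box B: P(both red) = (6/11)(5/10) = 3/11.
From Box C: P(both red) = (5/11)(4/10) = 2/11.
Total probability = (3/5)(5/39) + (1/5)(3/11) + (1/5)(2/11) = 24/143.

24/143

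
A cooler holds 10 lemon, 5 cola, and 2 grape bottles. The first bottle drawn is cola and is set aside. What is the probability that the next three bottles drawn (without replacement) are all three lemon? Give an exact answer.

3/14

After the first draw, 10 of the remaining 16 bottles are lemon.
P = 10/16 × 9/15 × 8/14 = 720/3360 = 3/14.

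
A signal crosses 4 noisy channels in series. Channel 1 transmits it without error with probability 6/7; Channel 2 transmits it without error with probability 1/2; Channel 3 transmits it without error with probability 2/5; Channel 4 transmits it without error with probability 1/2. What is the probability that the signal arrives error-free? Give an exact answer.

Multiplying along the chain,
P = 6/7 × 1/2 × 2/5 × 1/2 = 12/140 = 3/35.

3/35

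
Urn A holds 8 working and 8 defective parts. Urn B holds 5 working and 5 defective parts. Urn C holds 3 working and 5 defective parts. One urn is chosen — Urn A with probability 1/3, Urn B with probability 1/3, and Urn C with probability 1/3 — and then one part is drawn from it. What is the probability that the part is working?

From Urn A: P(working) = 8/16.
From Urn B: P(working) = 5/10.
From Urn C: P(working) = 3/8.
Total probability = (1/3)(8/16) + (1/3)(5/10) + (1/3)(3/8) = 11/24.

11/24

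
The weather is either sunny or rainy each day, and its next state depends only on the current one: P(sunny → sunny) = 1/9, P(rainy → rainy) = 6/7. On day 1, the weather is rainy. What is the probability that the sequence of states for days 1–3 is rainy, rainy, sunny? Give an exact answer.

Day 1 is given. For each transition, use the conditional probability from the current state:
P(rainy | rainy) = 6/7; P(sunny | rainy) = 1/7.
P = 6/7 × 1/7 = 6/49.

6/49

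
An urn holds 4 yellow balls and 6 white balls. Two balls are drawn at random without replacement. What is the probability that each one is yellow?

P = 4/10 × 3/9 = 12/90 = 2/15.

2/15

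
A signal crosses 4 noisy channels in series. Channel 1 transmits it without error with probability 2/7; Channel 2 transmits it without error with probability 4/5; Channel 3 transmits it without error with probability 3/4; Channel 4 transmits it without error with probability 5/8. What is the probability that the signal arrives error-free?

3/28

Multiplying along the chain,
P = 2/7 × 4/5 × 3/4 × 5/8 = 120/1120 = 3/28.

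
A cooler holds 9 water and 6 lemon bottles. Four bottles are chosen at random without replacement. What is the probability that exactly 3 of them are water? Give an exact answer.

One ordering (water drawn first) has probability 9/15 × 8/14 × 7/13 × 6/12 = 3024/32760 = 6/65.
There are C(4,3) = 4 such orderings, each equally likely, so P = 4 × 6/65 = 24/65.

24/65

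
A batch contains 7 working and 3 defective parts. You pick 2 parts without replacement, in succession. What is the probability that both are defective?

P(all defective) = 3/10 × 2/9 = 6/90 = 1/15.

1/15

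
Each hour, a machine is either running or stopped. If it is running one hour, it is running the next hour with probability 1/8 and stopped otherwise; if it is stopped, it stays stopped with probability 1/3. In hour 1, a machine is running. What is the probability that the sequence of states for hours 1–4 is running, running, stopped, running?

7/96

Hour 1 is given. For each transition, use the conditional probability from the current state:
P(running | running) = 1/8; P(stopped | running) = 7/8; P(running | stopped) = 2/3.
P = 1/8 × 7/8 × 2/3 = 14/192 = 7/96.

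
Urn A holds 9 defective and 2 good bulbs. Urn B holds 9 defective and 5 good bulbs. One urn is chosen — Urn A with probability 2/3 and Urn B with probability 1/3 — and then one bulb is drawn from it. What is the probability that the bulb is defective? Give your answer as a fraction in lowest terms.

117/154

From Urn A: P(defective) = 9/11.
From Urn B: P(defective) = 9/14.
Total probability = (2/3)(9/11) + (1/3)(9/14) = 117/154.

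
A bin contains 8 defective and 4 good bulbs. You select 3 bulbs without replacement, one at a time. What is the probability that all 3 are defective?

14/55

P(all defective) = 8/12 × 7/11 × 6/10 = 336/1320 = 14/55.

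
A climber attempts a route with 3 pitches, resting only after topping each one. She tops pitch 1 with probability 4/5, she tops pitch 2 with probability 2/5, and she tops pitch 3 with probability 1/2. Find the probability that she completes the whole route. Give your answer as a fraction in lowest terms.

4/25

Each stage is reached only if all earlier stages succeed, so
P = 4/5 × 2/5 × 1/2 = 8/50 = 4/25.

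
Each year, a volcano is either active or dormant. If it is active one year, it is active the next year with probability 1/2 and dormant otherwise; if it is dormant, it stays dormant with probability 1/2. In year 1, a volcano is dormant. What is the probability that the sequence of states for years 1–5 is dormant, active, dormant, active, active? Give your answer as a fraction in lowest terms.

Year 1 is given. For each transition, use the conditional probability from the current state:
P(active | dormant) = 1/2; P(dormant | active) = 1/2; P(active | dormant) = 1/2; P(active | active) = 1/2.
P = 1/2 × 1/2 × 1/2 × 1/2 = 1/16.

1/16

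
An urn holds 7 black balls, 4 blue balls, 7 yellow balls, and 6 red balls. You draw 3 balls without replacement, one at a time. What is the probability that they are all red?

P(all red) = 6/24 × 5/23 × 4/22 = 120/12144 = 5/506.

5/506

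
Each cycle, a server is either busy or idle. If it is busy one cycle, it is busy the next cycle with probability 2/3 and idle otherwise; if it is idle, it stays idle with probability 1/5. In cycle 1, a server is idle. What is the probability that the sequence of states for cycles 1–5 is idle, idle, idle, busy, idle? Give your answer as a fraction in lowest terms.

4/375

Cycle 1 is given. For each transition, use the conditional probability from the current state:
P(idle | idle) = 1/5; P(idle | idle) = 1/5; P(busy | idle) = 4/5; P(idle | busy) = 1/3.
P = 1/5 × 1/5 × 4/5 × 1/3 = 4/375.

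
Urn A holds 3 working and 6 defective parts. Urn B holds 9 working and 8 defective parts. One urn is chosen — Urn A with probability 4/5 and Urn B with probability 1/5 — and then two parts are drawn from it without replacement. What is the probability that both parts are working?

From Urn A: P(both working) = (3/9)(2/8) = 1/12.
From Urn B: P(both working) = (9/17)(8/16) = 9/34.
Total probability = (4/5)(1/12) + (1/5)(9/34) = 61/510.

61/510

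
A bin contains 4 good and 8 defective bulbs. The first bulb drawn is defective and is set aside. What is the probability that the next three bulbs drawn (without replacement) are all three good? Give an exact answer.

4/165

With the first bulb removed, 4 good remain out of 11.
P = 4/11 × 3/10 × 2/9 = 24/990 = 4/165.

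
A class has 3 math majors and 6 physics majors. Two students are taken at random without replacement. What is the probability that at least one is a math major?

P(no math majors) = 6/9 × 5/8 = 30/72 = 5/12.
P(at least one) = 1 − 5/12 = 7/12.

7/12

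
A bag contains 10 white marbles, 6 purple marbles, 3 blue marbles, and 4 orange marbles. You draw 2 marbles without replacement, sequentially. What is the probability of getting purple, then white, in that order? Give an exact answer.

Each draw changes the counts, so multiply the conditional probabilities along the sequence:
P = 6/23 × 10/22 = 60/506 = 30/253.

30/253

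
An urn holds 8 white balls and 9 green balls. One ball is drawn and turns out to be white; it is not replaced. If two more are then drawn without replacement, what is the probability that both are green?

3/10

With the first ball removed, 9 green remain out of 16.
P = 9/16 × 8/15 = 72/240 = 3/10.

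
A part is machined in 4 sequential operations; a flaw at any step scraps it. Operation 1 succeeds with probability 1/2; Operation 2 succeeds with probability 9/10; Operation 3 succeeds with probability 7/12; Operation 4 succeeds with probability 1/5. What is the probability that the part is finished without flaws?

Each stage is reached only if all earlier stages succeed, so
P = 1/2 × 9/10 × 7/12 × 1/5 = 63/1200 = 21/400.

21/400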